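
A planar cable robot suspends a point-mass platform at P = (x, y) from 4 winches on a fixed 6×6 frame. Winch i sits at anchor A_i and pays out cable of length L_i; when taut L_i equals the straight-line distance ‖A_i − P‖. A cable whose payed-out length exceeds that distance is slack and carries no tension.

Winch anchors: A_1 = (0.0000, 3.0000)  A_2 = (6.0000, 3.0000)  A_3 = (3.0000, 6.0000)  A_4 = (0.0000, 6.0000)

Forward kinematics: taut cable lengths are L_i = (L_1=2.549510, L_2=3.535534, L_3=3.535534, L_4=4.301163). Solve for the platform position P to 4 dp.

(2.5000, 2.5000)

circle eqns → linear via eq_j − eq_1; set c_j = A_j·A_j − L_j²
c_1 = 0.0000+9.0000−6.5000 = 2.5000
-12.0000·x + 0.0000·y = c_1−c_2 = -30.0000
-6.0000·x − 6.0000·y = c_1−c_3 = -30.0000
0.0000·x − 6.0000·y = c_1−c_4 = -15.0000
solve first two rows → x=2.5000, y=2.5000
check cable 4: ‖A_4−P‖² = 18.5000 ≈ L_4² = 18.5000 ✓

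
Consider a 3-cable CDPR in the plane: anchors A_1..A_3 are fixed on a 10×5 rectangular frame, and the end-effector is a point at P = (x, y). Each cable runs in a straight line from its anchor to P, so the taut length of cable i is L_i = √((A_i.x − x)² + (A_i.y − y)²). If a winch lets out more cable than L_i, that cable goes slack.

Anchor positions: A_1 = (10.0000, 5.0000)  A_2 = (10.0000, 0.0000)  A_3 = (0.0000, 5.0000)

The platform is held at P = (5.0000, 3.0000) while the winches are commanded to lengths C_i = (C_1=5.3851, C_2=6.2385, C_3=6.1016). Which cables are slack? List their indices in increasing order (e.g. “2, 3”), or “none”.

i=1: geometric 5.3852 vs commanded 5.3851 ⇒ taut
i=2: geometric 5.8310 vs commanded 6.2385 ⇒ slack
i=3: geometric 5.3852 vs commanded 6.1016 ⇒ slack

2, 3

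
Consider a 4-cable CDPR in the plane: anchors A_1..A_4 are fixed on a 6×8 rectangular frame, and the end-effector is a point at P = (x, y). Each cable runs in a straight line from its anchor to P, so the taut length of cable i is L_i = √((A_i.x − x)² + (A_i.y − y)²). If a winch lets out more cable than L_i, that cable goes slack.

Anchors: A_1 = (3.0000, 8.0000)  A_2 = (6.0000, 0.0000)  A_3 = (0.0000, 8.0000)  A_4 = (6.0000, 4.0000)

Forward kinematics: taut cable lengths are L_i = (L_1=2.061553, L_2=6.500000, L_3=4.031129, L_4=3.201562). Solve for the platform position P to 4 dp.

expand ‖A_i−P‖²=L_i² and subtract eq 1 (q_i ≔ ‖A_i‖²−L_i²)
q_1 = 9.0000+64.0000−4.2500 = 68.7500
eq1−eq2 → [-6.0000  16.0000]·P = 75.0000
eq1−eq3 → [6.0000  0.0000]·P = 21.0000
eq1−eq4 → [-6.0000  8.0000]·P = 27.0000
2×2 solve → P = (3.5000, 6.0000)
check cable 4: ‖A_4−P‖² = 10.2500 ≈ L_4² = 10.2500 ✓

(3.5000, 6.0000)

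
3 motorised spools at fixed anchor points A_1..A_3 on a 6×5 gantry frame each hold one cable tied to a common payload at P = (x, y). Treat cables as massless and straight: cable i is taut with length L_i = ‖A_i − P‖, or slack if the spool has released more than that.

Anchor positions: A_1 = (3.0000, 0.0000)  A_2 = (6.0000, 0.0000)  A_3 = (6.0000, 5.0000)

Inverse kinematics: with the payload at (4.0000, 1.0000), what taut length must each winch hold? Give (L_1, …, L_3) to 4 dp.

(1.4142, 2.2361, 4.4721)

cable 1: Δx=-1.0000, Δy=-1.0000; L_1 = √(Δx²+Δy²) = 1.4142
cable 2: Δx=2.0000, Δy=-1.0000; L_2 = √(Δx²+Δy²) = 2.2361
cable 3: Δx=2.0000, Δy=4.0000; L_3 = √(Δx²+Δy²) = 4.4721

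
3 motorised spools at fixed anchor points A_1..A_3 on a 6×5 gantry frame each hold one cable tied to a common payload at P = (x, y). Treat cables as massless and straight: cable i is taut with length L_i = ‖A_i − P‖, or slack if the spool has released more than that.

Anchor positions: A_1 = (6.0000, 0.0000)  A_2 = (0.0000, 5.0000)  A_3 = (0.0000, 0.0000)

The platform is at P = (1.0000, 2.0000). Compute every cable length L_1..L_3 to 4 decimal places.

(5.3852, 3.1623, 2.2361)

L_1 = √((6.0000−1.0000)² + (0.0000−2.0000)²) = 5.3852
L_2 = √((0.0000−1.0000)² + (5.0000−2.0000)²) = 3.1623
L_3 = √((0.0000−1.0000)² + (0.0000−2.0000)²) = 2.2361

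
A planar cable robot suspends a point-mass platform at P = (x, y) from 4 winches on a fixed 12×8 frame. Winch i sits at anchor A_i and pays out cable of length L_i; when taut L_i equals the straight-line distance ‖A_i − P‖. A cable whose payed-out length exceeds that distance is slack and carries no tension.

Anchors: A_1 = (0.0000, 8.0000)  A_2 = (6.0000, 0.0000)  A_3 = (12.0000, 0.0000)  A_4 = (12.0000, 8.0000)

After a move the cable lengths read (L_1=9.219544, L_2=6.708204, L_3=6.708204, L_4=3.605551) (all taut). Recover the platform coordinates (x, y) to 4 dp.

(9.0000, 6.0000)

circle eqns → linear via eq_j − eq_1; set c_j = A_j·A_j − L_j²
c_1 = 0.0000+64.0000−85.0000 = -21.0000
-12.0000·x + 16.0000·y = c_1−c_2 = -12.0000
-24.0000·x + 16.0000·y = c_1−c_3 = -120.0000
-24.0000·x + 0.0000·y = c_1−c_4 = -216.0000
solve first two rows → x=9.0000, y=6.0000
check cable 4: ‖A_4−P‖² = 13.0000 ≈ L_4² = 13.0000 ✓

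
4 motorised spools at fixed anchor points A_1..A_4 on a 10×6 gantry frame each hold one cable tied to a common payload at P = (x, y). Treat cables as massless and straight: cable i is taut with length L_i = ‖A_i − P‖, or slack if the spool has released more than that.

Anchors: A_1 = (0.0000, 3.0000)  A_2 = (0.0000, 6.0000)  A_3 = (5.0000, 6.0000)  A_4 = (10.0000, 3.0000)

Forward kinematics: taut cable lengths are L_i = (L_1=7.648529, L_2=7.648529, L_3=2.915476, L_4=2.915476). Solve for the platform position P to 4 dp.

expand ‖A_i−P‖²=L_i² and subtract eq 1 (q_i ≔ ‖A_i‖²−L_i²)
q_1 = 0.0000+9.0000−58.5000 = -49.5000
eq1−eq2 → [0.0000  -6.0000]·P = -27.0000
eq1−eq3 → [-10.0000  -6.0000]·P = -102.0000
eq1−eq4 → [-20.0000  0.0000]·P = -150.0000
2×2 solve → P = (7.5000, 4.5000)
check cable 4: ‖A_4−P‖² = 8.5000 ≈ L_4² = 8.5000 ✓

(7.5000, 4.5000)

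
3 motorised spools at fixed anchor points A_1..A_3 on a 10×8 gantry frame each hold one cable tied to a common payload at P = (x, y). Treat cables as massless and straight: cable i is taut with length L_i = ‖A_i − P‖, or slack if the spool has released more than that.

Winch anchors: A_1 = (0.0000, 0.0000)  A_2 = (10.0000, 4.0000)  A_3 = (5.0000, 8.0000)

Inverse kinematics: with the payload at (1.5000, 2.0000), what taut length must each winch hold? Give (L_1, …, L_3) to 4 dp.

L_1: Δ = A_1−P = (-1.5000, -2.0000) → ‖Δ‖ = √6.2500 = 2.5000
L_2: Δ = A_2−P = (8.5000, 2.0000) → ‖Δ‖ = √76.2500 = 8.7321
L_3: Δ = A_3−P = (3.5000, 6.0000) → ‖Δ‖ = √48.2500 = 6.9462

(2.5000, 8.7321, 6.9462)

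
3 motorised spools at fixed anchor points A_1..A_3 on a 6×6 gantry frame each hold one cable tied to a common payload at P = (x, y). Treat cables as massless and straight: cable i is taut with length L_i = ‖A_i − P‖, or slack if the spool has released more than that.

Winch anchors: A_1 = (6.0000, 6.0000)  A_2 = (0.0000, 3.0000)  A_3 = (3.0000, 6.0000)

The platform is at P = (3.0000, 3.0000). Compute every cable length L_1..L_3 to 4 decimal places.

cable 1: Δx=3.0000, Δy=3.0000; L_1 = √(Δx²+Δy²) = 4.2426
cable 2: Δx=-3.0000, Δy=0.0000; L_2 = √(Δx²+Δy²) = 3.0000
cable 3: Δx=0.0000, Δy=3.0000; L_3 = √(Δx²+Δy²) = 3.0000

(4.2426, 3.0000, 3.0000)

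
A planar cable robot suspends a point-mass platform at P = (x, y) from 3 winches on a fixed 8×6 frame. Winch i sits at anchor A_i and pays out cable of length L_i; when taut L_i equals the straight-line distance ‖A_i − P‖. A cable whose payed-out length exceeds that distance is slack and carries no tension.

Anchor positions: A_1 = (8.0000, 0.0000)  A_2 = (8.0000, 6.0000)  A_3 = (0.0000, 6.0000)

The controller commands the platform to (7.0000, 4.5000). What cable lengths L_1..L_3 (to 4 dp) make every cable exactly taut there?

cable 1: Δx=1.0000, Δy=-4.5000; L_1 = √(Δx²+Δy²) = 4.6098
cable 2: Δx=1.0000, Δy=1.5000; L_2 = √(Δx²+Δy²) = 1.8028
cable 3: Δx=-7.0000, Δy=1.5000; L_3 = √(Δx²+Δy²) = 7.1589

(4.6098, 1.8028, 7.1589)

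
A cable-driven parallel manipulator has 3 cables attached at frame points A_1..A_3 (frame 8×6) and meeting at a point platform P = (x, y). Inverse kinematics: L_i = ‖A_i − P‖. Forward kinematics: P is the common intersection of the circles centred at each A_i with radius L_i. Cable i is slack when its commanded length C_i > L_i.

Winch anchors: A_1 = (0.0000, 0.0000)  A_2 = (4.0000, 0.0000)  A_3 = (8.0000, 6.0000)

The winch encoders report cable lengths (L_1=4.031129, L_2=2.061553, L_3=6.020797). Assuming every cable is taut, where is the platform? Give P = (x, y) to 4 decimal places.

circle eqns → linear via eq_j − eq_1; set k_j = A_j·A_j − L_j²
k_1 = 0.0000+0.0000−16.2500 = -16.2500
-8.0000·x + 0.0000·y = k_1−k_2 = -28.0000
-16.0000·x − 12.0000·y = k_1−k_3 = -80.0000
solve first two rows → x=3.5000, y=2.0000

(3.5000, 2.0000)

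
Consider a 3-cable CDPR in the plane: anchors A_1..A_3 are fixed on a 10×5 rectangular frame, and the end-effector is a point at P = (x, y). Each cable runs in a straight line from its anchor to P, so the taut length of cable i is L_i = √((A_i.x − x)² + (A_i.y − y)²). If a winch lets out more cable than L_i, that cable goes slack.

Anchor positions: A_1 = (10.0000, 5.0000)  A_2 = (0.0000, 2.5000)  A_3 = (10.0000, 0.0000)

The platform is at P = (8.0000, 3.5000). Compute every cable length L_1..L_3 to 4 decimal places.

cable 1: Δx=2.0000, Δy=1.5000; L_1 = √(Δx²+Δy²) = 2.5000
cable 2: Δx=-8.0000, Δy=-1.0000; L_2 = √(Δx²+Δy²) = 8.0623
cable 3: Δx=2.0000, Δy=-3.5000; L_3 = √(Δx²+Δy²) = 4.0311

(2.5000, 8.0623, 4.0311)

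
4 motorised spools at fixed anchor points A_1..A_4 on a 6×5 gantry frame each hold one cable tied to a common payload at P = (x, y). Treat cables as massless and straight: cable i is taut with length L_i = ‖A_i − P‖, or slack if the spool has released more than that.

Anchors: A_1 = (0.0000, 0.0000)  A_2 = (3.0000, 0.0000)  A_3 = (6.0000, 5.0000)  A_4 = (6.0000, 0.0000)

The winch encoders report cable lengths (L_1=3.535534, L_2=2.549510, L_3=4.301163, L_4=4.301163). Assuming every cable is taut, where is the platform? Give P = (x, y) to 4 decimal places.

(2.5000, 2.5000)

each cable: (A_i−P)·(A_i−P) = L_i²; let k_i = ‖A_i‖²−L_i²
k_1 = 0.0000+0.0000−12.5000 = -12.5000
row 1: -6.0000x + 0.0000y = -15.0000  (k_2=2.5000)
row 2: -12.0000x − 10.0000y = -55.0000  (k_3=42.5000)
row 3: -12.0000x + 0.0000y = -30.0000  (k_4=17.5000)
Cramer on rows 1–2 → x = 2.5000, y = 2.5000
check cable 4: ‖A_4−P‖² = 18.5000 ≈ L_4² = 18.5000 ✓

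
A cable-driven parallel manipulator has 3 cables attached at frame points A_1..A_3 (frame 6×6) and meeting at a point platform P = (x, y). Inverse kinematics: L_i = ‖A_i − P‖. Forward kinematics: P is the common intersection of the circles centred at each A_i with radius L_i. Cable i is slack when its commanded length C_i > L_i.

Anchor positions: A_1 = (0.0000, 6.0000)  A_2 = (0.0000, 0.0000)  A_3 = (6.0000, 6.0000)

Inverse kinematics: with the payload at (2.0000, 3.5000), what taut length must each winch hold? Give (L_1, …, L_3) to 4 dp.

L_1: Δ = A_1−P = (-2.0000, 2.5000) → ‖Δ‖ = √10.2500 = 3.2016
L_2: Δ = A_2−P = (-2.0000, -3.5000) → ‖Δ‖ = √16.2500 = 4.0311
L_3: Δ = A_3−P = (4.0000, 2.5000) → ‖Δ‖ = √22.2500 = 4.7170

(3.2016, 4.0311, 4.7170)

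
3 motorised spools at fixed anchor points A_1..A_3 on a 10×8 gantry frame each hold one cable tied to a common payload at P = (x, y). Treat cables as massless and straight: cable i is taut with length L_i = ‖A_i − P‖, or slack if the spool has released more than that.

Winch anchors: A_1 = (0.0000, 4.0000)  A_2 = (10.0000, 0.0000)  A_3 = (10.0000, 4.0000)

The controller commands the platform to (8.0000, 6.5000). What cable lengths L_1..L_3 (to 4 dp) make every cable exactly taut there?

(8.3815, 6.8007, 3.2016)

L_1: Δ = A_1−P = (-8.0000, -2.5000) → ‖Δ‖ = √70.2500 = 8.3815
L_2: Δ = A_2−P = (2.0000, -6.5000) → ‖Δ‖ = √46.2500 = 6.8007
L_3: Δ = A_3−P = (2.0000, -2.5000) → ‖Δ‖ = √10.2500 = 3.2016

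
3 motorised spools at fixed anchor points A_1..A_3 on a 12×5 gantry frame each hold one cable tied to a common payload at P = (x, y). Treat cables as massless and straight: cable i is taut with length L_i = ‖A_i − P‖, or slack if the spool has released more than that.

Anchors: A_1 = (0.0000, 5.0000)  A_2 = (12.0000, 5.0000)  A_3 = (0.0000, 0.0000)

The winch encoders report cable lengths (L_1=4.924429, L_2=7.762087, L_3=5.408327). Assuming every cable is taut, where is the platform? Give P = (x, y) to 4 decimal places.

circle eqns → linear via eq_j − eq_1; set c_j = A_j·A_j − L_j²
c_1 = 0.0000+25.0000−24.2500 = 0.7500
-24.0000·x + 0.0000·y = c_1−c_2 = -108.0000
0.0000·x + 10.0000·y = c_1−c_3 = 30.0000
solve first two rows → x=4.5000, y=3.0000

(4.5000, 3.0000)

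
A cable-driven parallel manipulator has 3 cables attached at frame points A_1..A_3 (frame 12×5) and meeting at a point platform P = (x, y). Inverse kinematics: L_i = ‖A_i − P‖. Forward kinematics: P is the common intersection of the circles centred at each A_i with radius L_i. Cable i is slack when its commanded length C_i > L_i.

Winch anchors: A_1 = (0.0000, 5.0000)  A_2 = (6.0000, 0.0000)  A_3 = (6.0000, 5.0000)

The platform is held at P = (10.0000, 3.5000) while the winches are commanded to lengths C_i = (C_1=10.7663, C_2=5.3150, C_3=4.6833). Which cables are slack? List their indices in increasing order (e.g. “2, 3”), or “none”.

i=1: geometric 10.1119 vs commanded 10.7663 ⇒ slack
i=2: geometric 5.3151 vs commanded 5.3150 ⇒ taut
i=3: geometric 4.2720 vs commanded 4.6833 ⇒ slack

1, 3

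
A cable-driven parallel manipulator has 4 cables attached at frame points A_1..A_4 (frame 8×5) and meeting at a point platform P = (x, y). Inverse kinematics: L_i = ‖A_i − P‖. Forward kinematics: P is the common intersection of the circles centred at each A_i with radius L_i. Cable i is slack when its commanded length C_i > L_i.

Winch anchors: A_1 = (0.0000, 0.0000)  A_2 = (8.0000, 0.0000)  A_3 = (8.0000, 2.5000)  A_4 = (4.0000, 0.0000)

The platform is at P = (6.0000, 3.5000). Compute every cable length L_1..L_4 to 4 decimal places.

(6.9462, 4.0311, 2.2361, 4.0311)

L_1: Δ = A_1−P = (-6.0000, -3.5000) → ‖Δ‖ = √48.2500 = 6.9462
L_2: Δ = A_2−P = (2.0000, -3.5000) → ‖Δ‖ = √16.2500 = 4.0311
L_3: Δ = A_3−P = (2.0000, -1.0000) → ‖Δ‖ = √5.0000 = 2.2361
L_4: Δ = A_4−P = (-2.0000, -3.5000) → ‖Δ‖ = √16.2500 = 4.0311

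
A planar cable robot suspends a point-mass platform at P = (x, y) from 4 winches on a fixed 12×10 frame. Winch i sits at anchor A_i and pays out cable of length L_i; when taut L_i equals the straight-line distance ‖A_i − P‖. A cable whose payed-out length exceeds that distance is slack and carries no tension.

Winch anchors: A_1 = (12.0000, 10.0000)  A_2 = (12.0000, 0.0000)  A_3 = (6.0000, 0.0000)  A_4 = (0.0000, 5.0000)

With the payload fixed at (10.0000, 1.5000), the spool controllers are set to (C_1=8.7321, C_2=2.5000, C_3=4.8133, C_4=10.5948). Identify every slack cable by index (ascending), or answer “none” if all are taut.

3

cable 1: L_1 = ‖A_1−P‖ = 8.7321;  C_1 = 8.7321 → taut
cable 2: L_2 = ‖A_2−P‖ = 2.5000;  C_2 = 2.5000 → taut
cable 3: L_3 = ‖A_3−P‖ = 4.2720;  C_3 = 4.8133 → slack
cable 4: L_4 = ‖A_4−P‖ = 10.5948;  C_4 = 10.5948 → taut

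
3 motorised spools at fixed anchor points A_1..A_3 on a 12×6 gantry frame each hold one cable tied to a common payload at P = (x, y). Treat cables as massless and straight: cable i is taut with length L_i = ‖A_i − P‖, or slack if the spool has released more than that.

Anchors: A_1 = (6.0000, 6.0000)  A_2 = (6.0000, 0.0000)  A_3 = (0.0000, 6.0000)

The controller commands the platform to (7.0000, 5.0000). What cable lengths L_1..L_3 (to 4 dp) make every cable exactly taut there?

L_1: Δ = A_1−P = (-1.0000, 1.0000) → ‖Δ‖ = √2.0000 = 1.4142
L_2: Δ = A_2−P = (-1.0000, -5.0000) → ‖Δ‖ = √26.0000 = 5.0990
L_3: Δ = A_3−P = (-7.0000, 1.0000) → ‖Δ‖ = √50.0000 = 7.0711

(1.4142, 5.0990, 7.0711)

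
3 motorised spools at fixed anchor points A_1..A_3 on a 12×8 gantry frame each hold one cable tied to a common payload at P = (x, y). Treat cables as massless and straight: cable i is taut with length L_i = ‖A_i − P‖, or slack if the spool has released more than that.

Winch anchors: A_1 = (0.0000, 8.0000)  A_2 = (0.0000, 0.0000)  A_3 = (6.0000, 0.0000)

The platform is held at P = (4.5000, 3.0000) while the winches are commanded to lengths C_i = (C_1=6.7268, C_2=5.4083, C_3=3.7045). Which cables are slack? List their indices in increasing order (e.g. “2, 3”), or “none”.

cable 1: √((-4.5000)²+(5.0000)²)=6.7268, C_1=6.7268: taut
cable 2: √((-4.5000)²+(-3.0000)²)=5.4083, C_2=5.4083: taut
cable 3: √((1.5000)²+(-3.0000)²)=3.3541, C_3=3.7045: slack

3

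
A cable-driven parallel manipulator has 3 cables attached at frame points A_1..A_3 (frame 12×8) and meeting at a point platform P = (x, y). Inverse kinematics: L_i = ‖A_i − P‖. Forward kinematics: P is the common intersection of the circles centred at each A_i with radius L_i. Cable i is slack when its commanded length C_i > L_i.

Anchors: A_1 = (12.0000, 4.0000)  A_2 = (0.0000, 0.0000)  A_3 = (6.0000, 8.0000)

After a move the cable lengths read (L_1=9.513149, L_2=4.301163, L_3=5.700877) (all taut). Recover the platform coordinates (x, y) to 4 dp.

each cable: (A_i−P)·(A_i−P) = L_i²; let c_i = ‖A_i‖²−L_i²
c_1 = 144.0000+16.0000−90.5000 = 69.5000
row 1: 24.0000x + 8.0000y = 88.0000  (c_2=-18.5000)
row 2: 12.0000x − 8.0000y = 2.0000  (c_3=67.5000)
Cramer on rows 1–2 → x = 2.5000, y = 3.5000

(2.5000, 3.5000)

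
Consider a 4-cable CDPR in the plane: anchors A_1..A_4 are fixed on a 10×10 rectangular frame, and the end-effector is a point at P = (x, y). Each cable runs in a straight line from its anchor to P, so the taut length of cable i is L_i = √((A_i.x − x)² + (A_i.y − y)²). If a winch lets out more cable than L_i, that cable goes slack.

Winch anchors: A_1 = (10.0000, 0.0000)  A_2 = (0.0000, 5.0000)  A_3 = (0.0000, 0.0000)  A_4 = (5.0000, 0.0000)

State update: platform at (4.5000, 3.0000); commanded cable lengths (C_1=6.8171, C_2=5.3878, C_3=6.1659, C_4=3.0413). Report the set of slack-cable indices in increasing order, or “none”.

cable 1: √((5.5000)²+(-3.0000)²)=6.2650, C_1=6.8171: slack
cable 2: √((-4.5000)²+(2.0000)²)=4.9244, C_2=5.3878: slack
cable 3: √((-4.5000)²+(-3.0000)²)=5.4083, C_3=6.1659: slack
cable 4: √((0.5000)²+(-3.0000)²)=3.0414, C_4=3.0413: taut

1, 2, 3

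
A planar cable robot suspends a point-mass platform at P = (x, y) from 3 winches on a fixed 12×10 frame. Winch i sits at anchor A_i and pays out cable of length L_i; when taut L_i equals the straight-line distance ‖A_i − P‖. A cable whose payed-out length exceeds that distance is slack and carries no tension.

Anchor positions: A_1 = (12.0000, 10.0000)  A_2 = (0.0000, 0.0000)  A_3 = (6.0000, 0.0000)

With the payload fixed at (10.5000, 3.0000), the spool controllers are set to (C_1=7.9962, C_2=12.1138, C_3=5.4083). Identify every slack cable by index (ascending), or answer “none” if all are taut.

1, 2

i=1: geometric 7.1589 vs commanded 7.9962 ⇒ slack
i=2: geometric 10.9202 vs commanded 12.1138 ⇒ slack
i=3: geometric 5.4083 vs commanded 5.4083 ⇒ taut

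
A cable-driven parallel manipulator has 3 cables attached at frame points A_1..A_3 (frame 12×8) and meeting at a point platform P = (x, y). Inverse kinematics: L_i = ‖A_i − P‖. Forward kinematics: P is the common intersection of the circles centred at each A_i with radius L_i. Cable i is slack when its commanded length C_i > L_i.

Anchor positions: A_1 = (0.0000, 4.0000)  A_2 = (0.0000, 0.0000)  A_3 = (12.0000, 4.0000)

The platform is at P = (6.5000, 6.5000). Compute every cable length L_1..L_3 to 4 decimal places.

(6.9642, 9.1924, 6.0415)

cable 1: Δx=-6.5000, Δy=-2.5000; L_1 = √(Δx²+Δy²) = 6.9642
cable 2: Δx=-6.5000, Δy=-6.5000; L_2 = √(Δx²+Δy²) = 9.1924
cable 3: Δx=5.5000, Δy=-2.5000; L_3 = √(Δx²+Δy²) = 6.0415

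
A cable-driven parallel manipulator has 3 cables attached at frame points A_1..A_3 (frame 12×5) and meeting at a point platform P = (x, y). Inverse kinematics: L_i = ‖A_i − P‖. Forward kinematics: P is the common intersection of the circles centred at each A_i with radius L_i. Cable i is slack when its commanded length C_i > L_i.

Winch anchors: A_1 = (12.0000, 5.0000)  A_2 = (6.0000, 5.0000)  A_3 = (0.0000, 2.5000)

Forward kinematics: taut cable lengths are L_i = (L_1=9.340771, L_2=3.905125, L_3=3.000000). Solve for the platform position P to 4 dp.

expand ‖A_i−P‖²=L_i² and subtract eq 1 (k_i ≔ ‖A_i‖²−L_i²)
k_1 = 144.0000+25.0000−87.2500 = 81.7500
eq1−eq2 → [12.0000  0.0000]·P = 36.0000
eq1−eq3 → [24.0000  5.0000]·P = 84.5000
2×2 solve → P = (3.0000, 2.5000)

(3.0000, 2.5000)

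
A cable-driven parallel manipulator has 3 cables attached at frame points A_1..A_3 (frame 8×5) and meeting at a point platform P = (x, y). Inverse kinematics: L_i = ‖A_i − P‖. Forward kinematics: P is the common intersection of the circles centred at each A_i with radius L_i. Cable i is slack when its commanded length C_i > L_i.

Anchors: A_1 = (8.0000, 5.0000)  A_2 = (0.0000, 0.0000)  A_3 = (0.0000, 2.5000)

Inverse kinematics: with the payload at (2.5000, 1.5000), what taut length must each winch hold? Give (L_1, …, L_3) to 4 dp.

cable 1: Δx=5.5000, Δy=3.5000; L_1 = √(Δx²+Δy²) = 6.5192
cable 2: Δx=-2.5000, Δy=-1.5000; L_2 = √(Δx²+Δy²) = 2.9155
cable 3: Δx=-2.5000, Δy=1.0000; L_3 = √(Δx²+Δy²) = 2.6926

(6.5192, 2.9155, 2.6926)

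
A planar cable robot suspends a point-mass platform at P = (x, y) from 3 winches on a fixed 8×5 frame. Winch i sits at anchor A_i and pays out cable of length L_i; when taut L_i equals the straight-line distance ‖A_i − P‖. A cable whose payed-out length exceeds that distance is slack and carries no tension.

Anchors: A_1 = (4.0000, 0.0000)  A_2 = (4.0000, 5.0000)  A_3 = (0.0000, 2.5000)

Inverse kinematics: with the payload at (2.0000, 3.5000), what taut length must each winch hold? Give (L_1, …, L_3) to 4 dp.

(4.0311, 2.5000, 2.2361)

L_1 = √((4.0000−2.0000)² + (0.0000−3.5000)²) = 4.0311
L_2 = √((4.0000−2.0000)² + (5.0000−3.5000)²) = 2.5000
L_3 = √((0.0000−2.0000)² + (2.5000−3.5000)²) = 2.2361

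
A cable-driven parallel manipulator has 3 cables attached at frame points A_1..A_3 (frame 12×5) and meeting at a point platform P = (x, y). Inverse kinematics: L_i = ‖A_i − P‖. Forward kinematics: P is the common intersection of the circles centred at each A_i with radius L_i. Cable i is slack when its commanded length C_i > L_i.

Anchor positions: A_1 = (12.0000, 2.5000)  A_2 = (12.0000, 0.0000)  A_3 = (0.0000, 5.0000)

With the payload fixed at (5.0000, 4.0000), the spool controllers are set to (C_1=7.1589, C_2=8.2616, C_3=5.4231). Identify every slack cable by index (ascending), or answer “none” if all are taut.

i=1: geometric 7.1589 vs commanded 7.1589 ⇒ taut
i=2: geometric 8.0623 vs commanded 8.2616 ⇒ slack
i=3: geometric 5.0990 vs commanded 5.4231 ⇒ slack

2, 3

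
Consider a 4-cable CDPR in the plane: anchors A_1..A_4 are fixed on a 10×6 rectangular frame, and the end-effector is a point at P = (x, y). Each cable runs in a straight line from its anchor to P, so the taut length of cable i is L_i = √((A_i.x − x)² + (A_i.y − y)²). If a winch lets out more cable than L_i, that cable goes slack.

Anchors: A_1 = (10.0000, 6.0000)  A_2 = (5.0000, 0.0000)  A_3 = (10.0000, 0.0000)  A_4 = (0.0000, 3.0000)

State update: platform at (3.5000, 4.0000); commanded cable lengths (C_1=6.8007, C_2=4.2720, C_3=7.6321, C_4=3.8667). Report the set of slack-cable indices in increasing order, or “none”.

cable 1: L_1 = ‖A_1−P‖ = 6.8007;  C_1 = 6.8007 → taut
cable 2: L_2 = ‖A_2−P‖ = 4.2720;  C_2 = 4.2720 → taut
cable 3: L_3 = ‖A_3−P‖ = 7.6322;  C_3 = 7.6321 → taut
cable 4: L_4 = ‖A_4−P‖ = 3.6401;  C_4 = 3.8667 → slack

4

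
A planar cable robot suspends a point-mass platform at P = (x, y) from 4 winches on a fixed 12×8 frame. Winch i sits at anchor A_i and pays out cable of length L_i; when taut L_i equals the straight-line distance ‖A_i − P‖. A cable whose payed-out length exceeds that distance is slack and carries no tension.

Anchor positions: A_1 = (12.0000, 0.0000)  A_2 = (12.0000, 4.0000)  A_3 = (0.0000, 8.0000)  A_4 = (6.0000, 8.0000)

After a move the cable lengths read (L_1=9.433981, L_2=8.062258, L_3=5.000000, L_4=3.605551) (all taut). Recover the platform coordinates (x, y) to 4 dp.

(4.0000, 5.0000)

each cable: (A_i−P)·(A_i−P) = L_i²; let k_i = ‖A_i‖²−L_i²
k_1 = 144.0000+0.0000−89.0000 = 55.0000
row 1: 0.0000x − 8.0000y = -40.0000  (k_2=95.0000)
row 2: 24.0000x − 16.0000y = 16.0000  (k_3=39.0000)
row 3: 12.0000x − 16.0000y = -32.0000  (k_4=87.0000)
Cramer on rows 1–2 → x = 4.0000, y = 5.0000
check cable 4: ‖A_4−P‖² = 13.0000 ≈ L_4² = 13.0000 ✓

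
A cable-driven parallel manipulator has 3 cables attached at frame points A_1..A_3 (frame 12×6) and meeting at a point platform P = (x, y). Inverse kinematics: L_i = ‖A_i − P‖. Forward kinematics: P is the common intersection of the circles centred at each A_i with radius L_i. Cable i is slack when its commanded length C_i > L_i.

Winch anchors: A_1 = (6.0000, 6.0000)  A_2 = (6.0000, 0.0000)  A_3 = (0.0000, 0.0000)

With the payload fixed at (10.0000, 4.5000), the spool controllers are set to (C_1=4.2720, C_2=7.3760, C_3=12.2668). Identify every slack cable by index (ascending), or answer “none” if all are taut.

2, 3

cable 1: √((-4.0000)²+(1.5000)²)=4.2720, C_1=4.2720: taut
cable 2: √((-4.0000)²+(-4.5000)²)=6.0208, C_2=7.3760: slack
cable 3: √((-10.0000)²+(-4.5000)²)=10.9659, C_3=12.2668: slack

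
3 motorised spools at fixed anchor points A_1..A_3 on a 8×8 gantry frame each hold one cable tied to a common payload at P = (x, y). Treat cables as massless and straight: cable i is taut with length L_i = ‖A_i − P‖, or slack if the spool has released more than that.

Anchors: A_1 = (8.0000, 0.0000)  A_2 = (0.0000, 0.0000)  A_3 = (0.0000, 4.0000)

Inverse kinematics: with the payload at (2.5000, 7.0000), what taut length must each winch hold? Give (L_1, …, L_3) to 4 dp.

(8.9022, 7.4330, 3.9051)

L_1 = √((8.0000−2.5000)² + (0.0000−7.0000)²) = 8.9022
L_2 = √((0.0000−2.5000)² + (0.0000−7.0000)²) = 7.4330
L_3 = √((0.0000−2.5000)² + (4.0000−7.0000)²) = 3.9051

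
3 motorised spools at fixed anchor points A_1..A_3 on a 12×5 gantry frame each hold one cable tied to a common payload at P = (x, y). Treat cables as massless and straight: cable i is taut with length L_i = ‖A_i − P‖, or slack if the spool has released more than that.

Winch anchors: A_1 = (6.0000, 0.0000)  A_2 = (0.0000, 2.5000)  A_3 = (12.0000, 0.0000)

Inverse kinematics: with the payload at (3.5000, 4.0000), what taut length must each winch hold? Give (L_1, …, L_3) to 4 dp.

(4.7170, 3.8079, 9.3941)

L_1 = √((6.0000−3.5000)² + (0.0000−4.0000)²) = 4.7170
L_2 = √((0.0000−3.5000)² + (2.5000−4.0000)²) = 3.8079
L_3 = √((12.0000−3.5000)² + (0.0000−4.0000)²) = 9.3941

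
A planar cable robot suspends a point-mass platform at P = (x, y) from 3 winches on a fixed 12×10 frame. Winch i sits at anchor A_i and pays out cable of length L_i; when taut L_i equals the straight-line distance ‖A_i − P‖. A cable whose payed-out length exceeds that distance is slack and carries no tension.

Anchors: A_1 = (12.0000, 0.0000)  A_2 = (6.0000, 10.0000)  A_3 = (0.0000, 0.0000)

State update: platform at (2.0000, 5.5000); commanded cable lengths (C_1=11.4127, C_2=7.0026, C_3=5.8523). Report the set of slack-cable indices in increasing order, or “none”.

2

cable 1: L_1 = ‖A_1−P‖ = 11.4127;  C_1 = 11.4127 → taut
cable 2: L_2 = ‖A_2−P‖ = 6.0208;  C_2 = 7.0026 → slack
cable 3: L_3 = ‖A_3−P‖ = 5.8523;  C_3 = 5.8523 → taut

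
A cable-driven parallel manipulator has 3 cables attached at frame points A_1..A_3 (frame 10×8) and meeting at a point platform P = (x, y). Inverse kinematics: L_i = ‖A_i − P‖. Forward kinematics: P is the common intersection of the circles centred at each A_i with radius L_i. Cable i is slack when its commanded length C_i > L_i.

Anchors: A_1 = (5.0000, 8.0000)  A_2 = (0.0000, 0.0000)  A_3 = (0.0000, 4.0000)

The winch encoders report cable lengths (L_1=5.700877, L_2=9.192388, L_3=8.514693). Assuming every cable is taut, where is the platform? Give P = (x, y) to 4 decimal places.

(8.5000, 3.5000)

circle eqns → linear via eq_j − eq_1; set c_j = A_j·A_j − L_j²
c_1 = 25.0000+64.0000−32.5000 = 56.5000
10.0000·x + 16.0000·y = c_1−c_2 = 141.0000
10.0000·x + 8.0000·y = c_1−c_3 = 113.0000
solve first two rows → x=8.5000, y=3.5000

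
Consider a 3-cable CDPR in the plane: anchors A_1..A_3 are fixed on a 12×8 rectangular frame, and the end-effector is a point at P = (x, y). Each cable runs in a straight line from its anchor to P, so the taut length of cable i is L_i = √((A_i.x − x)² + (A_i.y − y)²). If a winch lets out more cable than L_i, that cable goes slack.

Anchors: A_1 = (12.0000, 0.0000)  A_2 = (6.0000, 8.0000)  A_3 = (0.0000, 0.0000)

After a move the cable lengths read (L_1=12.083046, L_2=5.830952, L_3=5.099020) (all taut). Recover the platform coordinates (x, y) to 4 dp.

each cable: (A_i−P)·(A_i−P) = L_i²; let k_i = ‖A_i‖²−L_i²
k_1 = 144.0000+0.0000−146.0000 = -2.0000
row 1: 12.0000x − 16.0000y = -68.0000  (k_2=66.0000)
row 2: 24.0000x + 0.0000y = 24.0000  (k_3=-26.0000)
Cramer on rows 1–2 → x = 1.0000, y = 5.0000

(1.0000, 5.0000)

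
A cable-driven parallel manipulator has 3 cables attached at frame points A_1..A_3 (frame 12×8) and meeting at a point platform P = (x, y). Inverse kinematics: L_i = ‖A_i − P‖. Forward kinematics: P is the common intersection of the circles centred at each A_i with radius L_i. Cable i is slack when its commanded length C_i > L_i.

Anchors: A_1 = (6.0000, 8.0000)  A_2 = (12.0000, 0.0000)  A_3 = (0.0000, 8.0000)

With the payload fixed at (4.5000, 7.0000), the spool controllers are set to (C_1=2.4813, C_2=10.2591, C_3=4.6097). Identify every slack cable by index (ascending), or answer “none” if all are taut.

1

cable 1: √((1.5000)²+(1.0000)²)=1.8028, C_1=2.4813: slack
cable 2: √((7.5000)²+(-7.0000)²)=10.2591, C_2=10.2591: taut
cable 3: √((-4.5000)²+(1.0000)²)=4.6098, C_3=4.6097: taut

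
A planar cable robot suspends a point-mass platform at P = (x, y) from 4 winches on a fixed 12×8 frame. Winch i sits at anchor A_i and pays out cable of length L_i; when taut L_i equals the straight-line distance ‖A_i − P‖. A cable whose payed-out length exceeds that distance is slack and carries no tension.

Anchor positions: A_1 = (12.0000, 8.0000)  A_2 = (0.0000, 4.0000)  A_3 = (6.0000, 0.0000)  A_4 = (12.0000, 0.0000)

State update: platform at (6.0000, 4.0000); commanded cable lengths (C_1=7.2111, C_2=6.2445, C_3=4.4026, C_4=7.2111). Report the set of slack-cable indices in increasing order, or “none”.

2, 3

cable 1: √((6.0000)²+(4.0000)²)=7.2111, C_1=7.2111: taut
cable 2: √((-6.0000)²+(0.0000)²)=6.0000, C_2=6.2445: slack
cable 3: √((0.0000)²+(-4.0000)²)=4.0000, C_3=4.4026: slack
cable 4: √((6.0000)²+(-4.0000)²)=7.2111, C_4=7.2111: taut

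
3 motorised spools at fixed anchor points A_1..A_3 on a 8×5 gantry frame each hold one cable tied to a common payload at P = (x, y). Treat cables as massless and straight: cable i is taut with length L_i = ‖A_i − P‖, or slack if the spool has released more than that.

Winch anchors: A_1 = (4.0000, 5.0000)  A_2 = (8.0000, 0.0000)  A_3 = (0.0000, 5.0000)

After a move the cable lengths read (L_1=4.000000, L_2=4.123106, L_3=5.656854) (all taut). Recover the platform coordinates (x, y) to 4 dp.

(4.0000, 1.0000)

each cable: (A_i−P)·(A_i−P) = L_i²; let k_i = ‖A_i‖²−L_i²
k_1 = 16.0000+25.0000−16.0000 = 25.0000
row 1: -8.0000x + 10.0000y = -22.0000  (k_2=47.0000)
row 2: 8.0000x + 0.0000y = 32.0000  (k_3=-7.0000)
Cramer on rows 1–2 → x = 4.0000, y = 1.0000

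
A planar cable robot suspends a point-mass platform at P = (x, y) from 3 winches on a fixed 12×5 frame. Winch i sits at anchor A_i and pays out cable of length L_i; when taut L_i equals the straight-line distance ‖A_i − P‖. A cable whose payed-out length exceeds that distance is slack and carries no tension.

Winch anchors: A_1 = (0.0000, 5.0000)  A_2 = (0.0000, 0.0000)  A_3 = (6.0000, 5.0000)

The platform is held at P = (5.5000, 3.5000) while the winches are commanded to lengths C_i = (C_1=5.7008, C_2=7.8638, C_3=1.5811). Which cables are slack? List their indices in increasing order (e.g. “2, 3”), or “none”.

2

i=1: geometric 5.7009 vs commanded 5.7008 ⇒ taut
i=2: geometric 6.5192 vs commanded 7.8638 ⇒ slack
i=3: geometric 1.5811 vs commanded 1.5811 ⇒ taut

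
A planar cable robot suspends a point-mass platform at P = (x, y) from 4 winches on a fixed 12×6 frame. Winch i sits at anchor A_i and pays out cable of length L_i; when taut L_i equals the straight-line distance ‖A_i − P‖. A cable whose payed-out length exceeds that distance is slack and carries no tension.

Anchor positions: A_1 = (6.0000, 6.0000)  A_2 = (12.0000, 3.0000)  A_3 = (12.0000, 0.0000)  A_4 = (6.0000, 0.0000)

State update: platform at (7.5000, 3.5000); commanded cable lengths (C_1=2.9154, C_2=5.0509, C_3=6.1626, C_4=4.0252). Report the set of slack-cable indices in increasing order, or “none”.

2, 3, 4

cable 1: √((-1.5000)²+(2.5000)²)=2.9155, C_1=2.9154: taut
cable 2: √((4.5000)²+(-0.5000)²)=4.5277, C_2=5.0509: slack
cable 3: √((4.5000)²+(-3.5000)²)=5.7009, C_3=6.1626: slack
cable 4: √((-1.5000)²+(-3.5000)²)=3.8079, C_4=4.0252: slack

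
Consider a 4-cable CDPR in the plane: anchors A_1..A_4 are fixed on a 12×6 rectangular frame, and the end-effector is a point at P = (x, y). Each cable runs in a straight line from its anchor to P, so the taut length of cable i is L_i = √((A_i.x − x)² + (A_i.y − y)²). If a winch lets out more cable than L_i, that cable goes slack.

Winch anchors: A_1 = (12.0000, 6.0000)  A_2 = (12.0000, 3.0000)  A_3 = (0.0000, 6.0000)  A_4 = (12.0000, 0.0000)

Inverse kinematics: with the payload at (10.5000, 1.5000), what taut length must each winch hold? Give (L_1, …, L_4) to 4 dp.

(4.7434, 2.1213, 11.4237, 2.1213)

cable 1: Δx=1.5000, Δy=4.5000; L_1 = √(Δx²+Δy²) = 4.7434
cable 2: Δx=1.5000, Δy=1.5000; L_2 = √(Δx²+Δy²) = 2.1213
cable 3: Δx=-10.5000, Δy=4.5000; L_3 = √(Δx²+Δy²) = 11.4237
cable 4: Δx=1.5000, Δy=-1.5000; L_4 = √(Δx²+Δy²) = 2.1213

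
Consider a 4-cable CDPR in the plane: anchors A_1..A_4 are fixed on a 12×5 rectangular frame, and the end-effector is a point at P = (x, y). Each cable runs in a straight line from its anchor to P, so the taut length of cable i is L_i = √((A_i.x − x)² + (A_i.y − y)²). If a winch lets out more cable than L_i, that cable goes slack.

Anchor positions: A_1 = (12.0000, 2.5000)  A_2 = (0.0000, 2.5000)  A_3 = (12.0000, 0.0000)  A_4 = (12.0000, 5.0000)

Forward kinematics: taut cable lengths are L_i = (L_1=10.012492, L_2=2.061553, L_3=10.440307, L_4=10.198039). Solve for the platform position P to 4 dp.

(2.0000, 3.0000)

each cable: (A_i−P)·(A_i−P) = L_i²; let k_i = ‖A_i‖²−L_i²
k_1 = 144.0000+6.2500−100.2500 = 50.0000
row 1: 24.0000x + 0.0000y = 48.0000  (k_2=2.0000)
row 2: 0.0000x + 5.0000y = 15.0000  (k_3=35.0000)
row 3: 0.0000x − 5.0000y = -15.0000  (k_4=65.0000)
Cramer on rows 1–2 → x = 2.0000, y = 3.0000
check cable 4: ‖A_4−P‖² = 104.0000 ≈ L_4² = 104.0000 ✓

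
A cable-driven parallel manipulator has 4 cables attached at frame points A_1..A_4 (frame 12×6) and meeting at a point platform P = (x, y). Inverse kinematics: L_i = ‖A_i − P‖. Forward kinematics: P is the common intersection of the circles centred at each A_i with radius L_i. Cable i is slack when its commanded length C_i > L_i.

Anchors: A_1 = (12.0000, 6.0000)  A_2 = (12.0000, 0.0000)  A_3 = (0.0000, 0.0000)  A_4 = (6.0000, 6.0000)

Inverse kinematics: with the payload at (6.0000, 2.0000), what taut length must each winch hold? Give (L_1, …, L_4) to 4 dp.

cable 1: Δx=6.0000, Δy=4.0000; L_1 = √(Δx²+Δy²) = 7.2111
cable 2: Δx=6.0000, Δy=-2.0000; L_2 = √(Δx²+Δy²) = 6.3246
cable 3: Δx=-6.0000, Δy=-2.0000; L_3 = √(Δx²+Δy²) = 6.3246
cable 4: Δx=0.0000, Δy=4.0000; L_4 = √(Δx²+Δy²) = 4.0000

(7.2111, 6.3246, 6.3246, 4.0000)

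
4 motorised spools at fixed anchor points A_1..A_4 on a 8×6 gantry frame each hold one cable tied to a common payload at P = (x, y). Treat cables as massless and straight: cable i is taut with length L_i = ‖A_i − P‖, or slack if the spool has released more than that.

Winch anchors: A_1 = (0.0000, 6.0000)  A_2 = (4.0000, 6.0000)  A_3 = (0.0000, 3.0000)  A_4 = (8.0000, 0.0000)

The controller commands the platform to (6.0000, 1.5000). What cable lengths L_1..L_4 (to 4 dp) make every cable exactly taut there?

cable 1: Δx=-6.0000, Δy=4.5000; L_1 = √(Δx²+Δy²) = 7.5000
cable 2: Δx=-2.0000, Δy=4.5000; L_2 = √(Δx²+Δy²) = 4.9244
cable 3: Δx=-6.0000, Δy=1.5000; L_3 = √(Δx²+Δy²) = 6.1847
cable 4: Δx=2.0000, Δy=-1.5000; L_4 = √(Δx²+Δy²) = 2.5000

(7.5000, 4.9244, 6.1847, 2.5000)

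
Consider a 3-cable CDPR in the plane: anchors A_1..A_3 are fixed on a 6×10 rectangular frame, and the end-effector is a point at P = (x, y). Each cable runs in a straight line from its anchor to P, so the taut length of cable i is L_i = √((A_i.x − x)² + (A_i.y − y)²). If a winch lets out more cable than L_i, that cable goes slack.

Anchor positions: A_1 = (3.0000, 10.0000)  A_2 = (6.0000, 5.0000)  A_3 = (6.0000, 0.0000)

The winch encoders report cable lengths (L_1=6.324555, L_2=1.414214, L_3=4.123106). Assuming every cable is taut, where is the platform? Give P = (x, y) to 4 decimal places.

circle eqns → linear via eq_j − eq_1; set q_j = A_j·A_j − L_j²
q_1 = 9.0000+100.0000−40.0000 = 69.0000
-6.0000·x + 10.0000·y = q_1−q_2 = 10.0000
-6.0000·x + 20.0000·y = q_1−q_3 = 50.0000
solve first two rows → x=5.0000, y=4.0000

(5.0000, 4.0000)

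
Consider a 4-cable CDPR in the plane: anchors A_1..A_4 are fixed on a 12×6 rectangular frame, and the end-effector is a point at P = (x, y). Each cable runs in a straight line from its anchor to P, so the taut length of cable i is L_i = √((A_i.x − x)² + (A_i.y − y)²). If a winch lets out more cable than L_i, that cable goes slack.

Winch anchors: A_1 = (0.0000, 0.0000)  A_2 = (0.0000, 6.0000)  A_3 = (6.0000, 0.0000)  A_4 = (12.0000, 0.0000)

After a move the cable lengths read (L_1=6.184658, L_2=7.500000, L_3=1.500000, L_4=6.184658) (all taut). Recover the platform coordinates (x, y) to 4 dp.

expand ‖A_i−P‖²=L_i² and subtract eq 1 (q_i ≔ ‖A_i‖²−L_i²)
q_1 = 0.0000+0.0000−38.2500 = -38.2500
eq1−eq2 → [0.0000  -12.0000]·P = -18.0000
eq1−eq3 → [-12.0000  0.0000]·P = -72.0000
eq1−eq4 → [-24.0000  0.0000]·P = -144.0000
2×2 solve → P = (6.0000, 1.5000)
check cable 4: ‖A_4−P‖² = 38.2500 ≈ L_4² = 38.2500 ✓

(6.0000, 1.5000)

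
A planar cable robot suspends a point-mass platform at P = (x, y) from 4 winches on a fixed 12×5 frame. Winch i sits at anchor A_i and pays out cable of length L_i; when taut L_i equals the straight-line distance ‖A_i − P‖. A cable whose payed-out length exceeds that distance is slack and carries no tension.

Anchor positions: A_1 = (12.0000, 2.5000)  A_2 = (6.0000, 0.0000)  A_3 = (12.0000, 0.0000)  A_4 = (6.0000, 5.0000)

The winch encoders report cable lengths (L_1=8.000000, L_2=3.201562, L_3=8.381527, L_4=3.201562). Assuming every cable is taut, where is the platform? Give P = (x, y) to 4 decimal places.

(4.0000, 2.5000)

circle eqns → linear via eq_j − eq_1; set k_j = A_j·A_j − L_j²
k_1 = 144.0000+6.2500−64.0000 = 86.2500
12.0000·x + 5.0000·y = k_1−k_2 = 60.5000
0.0000·x + 5.0000·y = k_1−k_3 = 12.5000
12.0000·x − 5.0000·y = k_1−k_4 = 35.5000
solve first two rows → x=4.0000, y=2.5000
check cable 4: ‖A_4−P‖² = 10.2500 ≈ L_4² = 10.2500 ✓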